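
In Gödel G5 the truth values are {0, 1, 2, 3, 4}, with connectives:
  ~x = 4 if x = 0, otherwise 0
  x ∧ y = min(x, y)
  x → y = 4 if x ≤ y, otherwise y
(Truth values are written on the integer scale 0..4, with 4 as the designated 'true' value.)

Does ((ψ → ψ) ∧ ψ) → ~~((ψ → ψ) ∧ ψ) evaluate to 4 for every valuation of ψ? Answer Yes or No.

Yes

ψ = 0 ↦ 4
ψ = 1 ↦ 4
ψ = 2 ↦ 4
ψ = 3 ↦ 4
ψ = 4 ↦ 4
Every assignment gives a value ≥ 4.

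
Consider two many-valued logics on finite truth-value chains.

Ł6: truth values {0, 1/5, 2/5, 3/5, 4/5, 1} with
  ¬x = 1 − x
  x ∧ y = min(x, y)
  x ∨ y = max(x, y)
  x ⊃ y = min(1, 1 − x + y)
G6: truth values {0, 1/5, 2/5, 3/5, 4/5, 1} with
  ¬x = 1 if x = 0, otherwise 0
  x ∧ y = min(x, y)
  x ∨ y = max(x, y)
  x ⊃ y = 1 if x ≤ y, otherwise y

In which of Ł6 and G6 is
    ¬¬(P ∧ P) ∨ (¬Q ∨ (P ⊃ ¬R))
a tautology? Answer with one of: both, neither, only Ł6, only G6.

only G6

In Ł6: at P = 1/5, Q = 1/5, R = 1 the value is 4/5 — not a tautology.
In G6: every assignment gives 1 — tautology.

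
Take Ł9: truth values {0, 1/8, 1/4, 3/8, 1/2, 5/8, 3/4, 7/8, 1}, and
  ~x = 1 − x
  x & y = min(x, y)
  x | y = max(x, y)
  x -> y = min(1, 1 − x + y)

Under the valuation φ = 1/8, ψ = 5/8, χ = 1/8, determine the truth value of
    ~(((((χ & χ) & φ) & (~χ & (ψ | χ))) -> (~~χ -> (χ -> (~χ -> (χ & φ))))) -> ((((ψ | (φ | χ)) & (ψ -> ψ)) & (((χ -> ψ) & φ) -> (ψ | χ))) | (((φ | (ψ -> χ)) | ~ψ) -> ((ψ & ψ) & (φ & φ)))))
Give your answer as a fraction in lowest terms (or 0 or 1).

χ & χ = 1/8 & 1/8 = 1/8
(χ & χ) & φ = 1/8 & 1/8 = 1/8
~χ = ~1/8 = 7/8
ψ | χ = 5/8 | 1/8 = 5/8
~χ & (ψ | χ) = 7/8 & 5/8 = 5/8
((χ & χ) & φ) & (~χ & (ψ | χ)) = 1/8 & 5/8 = 1/8
~χ = ~1/8 = 7/8
~~χ = ~7/8 = 1/8
~χ = ~1/8 = 7/8
χ & φ = 1/8 & 1/8 = 1/8
~χ -> (χ & φ) = 7/8 -> 1/8 = 1/4
χ -> (~χ -> (χ & φ)) = 1/8 -> 1/4 = 1
~~χ -> (χ -> (~χ -> (χ & φ))) = 1/8 -> 1 = 1
(((χ & χ) & φ) & (~χ & (ψ | χ))) -> (~~χ -> (χ -> (~χ -> (χ & φ)))) = 1/8 -> 1 = 1
φ | χ = 1/8 | 1/8 = 1/8
ψ | (φ | χ) = 5/8 | 1/8 = 5/8
ψ -> ψ = 5/8 -> 5/8 = 1
(ψ | (φ | χ)) & (ψ -> ψ) = 5/8 & 1 = 5/8
χ -> ψ = 1/8 -> 5/8 = 1
(χ -> ψ) & φ = 1 & 1/8 = 1/8
ψ | χ = 5/8 | 1/8 = 5/8
((χ -> ψ) & φ) -> (ψ | χ) = 1/8 -> 5/8 = 1
((ψ | (φ | χ)) & (ψ -> ψ)) & (((χ -> ψ) & φ) -> (ψ | χ)) = 5/8 & 1 = 5/8
ψ -> χ = 5/8 -> 1/8 = 1/2
φ | (ψ -> χ) = 1/8 | 1/2 = 1/2
~ψ = ~5/8 = 3/8
(φ | (ψ -> χ)) | ~ψ = 1/2 | 3/8 = 1/2
ψ & ψ = 5/8 & 5/8 = 5/8
φ & φ = 1/8 & 1/8 = 1/8
(ψ & ψ) & (φ & φ) = 5/8 & 1/8 = 1/8
((φ | (ψ -> χ)) | ~ψ) -> ((ψ & ψ) & (φ & φ)) = 1/2 -> 1/8 = 5/8
(((ψ | (φ | χ)) & (ψ -> ψ)) & (((χ -> ψ) & φ) -> (ψ | χ))) | (((φ | (ψ -> χ)) | ~ψ) -> ((ψ & ψ) & (φ & φ))) = 5/8 | 5/8 = 5/8
((((χ & χ) & φ) & (~χ & (ψ | χ))) -> (~~χ -> (χ -> (~χ -> (χ & φ))))) -> ((((ψ | (φ | χ)) & (ψ -> ψ)) & (((χ -> ψ) & φ) -> (ψ | χ))) | (((φ | (ψ -> χ)) | ~ψ) -> ((ψ & ψ) & (φ & φ)))) = 1 -> 5/8 = 5/8
~(((((χ & χ) & φ) & (~χ & (ψ | χ))) -> (~~χ -> (χ -> (~χ -> (χ & φ))))) -> ((((ψ | (φ | χ)) & (ψ -> ψ)) & (((χ -> ψ) & φ) -> (ψ | χ))) | (((φ | (ψ -> χ)) | ~ψ) -> ((ψ & ψ) & (φ & φ))))) = ~5/8 = 3/8

3/8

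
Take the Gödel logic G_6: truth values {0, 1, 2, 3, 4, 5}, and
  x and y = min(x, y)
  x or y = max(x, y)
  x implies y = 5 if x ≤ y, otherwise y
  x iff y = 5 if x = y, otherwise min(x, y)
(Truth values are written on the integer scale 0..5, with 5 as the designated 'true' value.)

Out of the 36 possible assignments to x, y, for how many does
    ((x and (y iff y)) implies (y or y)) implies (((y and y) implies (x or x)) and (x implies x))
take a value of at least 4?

22

value 5: 21 assignments (counts)
value 4: 1 assignment (counts)
value 3: 2 assignments
value 2: 3 assignments
value 1: 4 assignments
value 0: 5 assignments
So 22 of the 36 assignments meet the threshold.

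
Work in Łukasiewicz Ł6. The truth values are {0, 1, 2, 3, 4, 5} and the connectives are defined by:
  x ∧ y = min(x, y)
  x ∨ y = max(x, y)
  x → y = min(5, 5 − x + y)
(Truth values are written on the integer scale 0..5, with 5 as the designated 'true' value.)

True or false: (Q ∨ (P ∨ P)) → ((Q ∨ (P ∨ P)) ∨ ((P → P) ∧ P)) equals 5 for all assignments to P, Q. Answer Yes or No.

Yes

At P = 4, Q = 2, for instance:
P ∨ P = 4 ∨ 4 = 4
Q ∨ (P ∨ P) = 2 ∨ 4 = 4
P → P = 4 → 4 = 5
(P → P) ∧ P = 5 ∧ 4 = 4
(Q ∨ (P ∨ P)) ∨ ((P → P) ∧ P) = 4 ∨ 4 = 4
(Q ∨ (P ∨ P)) → ((Q ∨ (P ∨ P)) ∨ ((P → P) ∧ P)) = 4 → 4 = 5
and checking the remaining 35 assignments likewise gives ≥ 5 in every case.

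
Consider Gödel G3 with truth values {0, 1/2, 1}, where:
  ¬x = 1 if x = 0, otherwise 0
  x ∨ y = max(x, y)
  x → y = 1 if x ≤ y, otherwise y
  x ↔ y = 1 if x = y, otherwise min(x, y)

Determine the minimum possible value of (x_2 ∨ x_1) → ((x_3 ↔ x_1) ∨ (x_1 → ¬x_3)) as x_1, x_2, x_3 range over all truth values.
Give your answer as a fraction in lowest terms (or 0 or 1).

Take x_1 = 1/2, x_2 = 1, x_3 = 1:
x_2 ∨ x_1 = 1 ∨ 1/2 = 1
x_3 ↔ x_1 = 1 ↔ 1/2 = 1/2
¬x_3 = ¬1 = 0
x_1 → ¬x_3 = 1/2 → 0 = 0
(x_3 ↔ x_1) ∨ (x_1 → ¬x_3) = 1/2 ∨ 0 = 1/2
(x_2 ∨ x_1) → ((x_3 ↔ x_1) ∨ (x_1 → ¬x_3)) = 1 → 1/2 = 1/2
No assignment yields a value below 1/2, so this is the minimum.

1/2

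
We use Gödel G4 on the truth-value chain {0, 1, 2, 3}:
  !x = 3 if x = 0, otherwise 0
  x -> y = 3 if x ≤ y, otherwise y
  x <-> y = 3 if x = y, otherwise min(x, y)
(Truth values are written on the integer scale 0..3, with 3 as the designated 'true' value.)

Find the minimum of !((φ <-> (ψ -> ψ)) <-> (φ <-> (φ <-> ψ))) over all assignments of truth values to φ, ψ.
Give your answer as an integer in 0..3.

Take φ = 0, ψ = 0:
ψ -> ψ = 0 -> 0 = 3
φ <-> (ψ -> ψ) = 0 <-> 3 = 0
φ <-> ψ = 0 <-> 0 = 3
φ <-> (φ <-> ψ) = 0 <-> 3 = 0
(φ <-> (ψ -> ψ)) <-> (φ <-> (φ <-> ψ)) = 0 <-> 0 = 3
!((φ <-> (ψ -> ψ)) <-> (φ <-> (φ <-> ψ))) = !3 = 0
No assignment yields a value below 0, so this is the minimum.

0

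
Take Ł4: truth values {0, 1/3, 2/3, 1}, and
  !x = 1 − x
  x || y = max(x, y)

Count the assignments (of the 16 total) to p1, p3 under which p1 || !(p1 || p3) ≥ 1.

p1 = 0, p3 = 0 ↦ 1  ≥
p1 = 0, p3 = 1/3 ↦ 2/3  <
p1 = 0, p3 = 2/3 ↦ 1/3  <
p1 = 0, p3 = 1 ↦ 0  <
p1 = 1/3, p3 = 0 ↦ 2/3  <
p1 = 1/3, p3 = 1/3 ↦ 2/3  <
p1 = 1/3, p3 = 2/3 ↦ 1/3  <
p1 = 1/3, p3 = 1 ↦ 1/3  <
p1 = 2/3, p3 = 0 ↦ 2/3  <
p1 = 2/3, p3 = 1/3 ↦ 2/3  <
p1 = 2/3, p3 = 2/3 ↦ 2/3  <
p1 = 2/3, p3 = 1 ↦ 2/3  <
p1 = 1, p3 = 0 ↦ 1  ≥
p1 = 1, p3 = 1/3 ↦ 1  ≥
p1 = 1, p3 = 2/3 ↦ 1  ≥
p1 = 1, p3 = 1 ↦ 1  ≥
So 5 of the 16 assignments meet the threshold.

5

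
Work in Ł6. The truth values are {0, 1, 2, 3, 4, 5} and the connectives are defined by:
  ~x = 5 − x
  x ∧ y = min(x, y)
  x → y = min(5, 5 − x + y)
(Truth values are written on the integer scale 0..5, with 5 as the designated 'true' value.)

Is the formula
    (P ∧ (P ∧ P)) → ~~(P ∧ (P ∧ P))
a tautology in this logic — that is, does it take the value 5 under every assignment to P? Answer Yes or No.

P = 0 ↦ 5
P = 1 ↦ 5
P = 2 ↦ 5
P = 3 ↦ 5
P = 4 ↦ 5
P = 5 ↦ 5
Every assignment gives a value ≥ 5.

Yes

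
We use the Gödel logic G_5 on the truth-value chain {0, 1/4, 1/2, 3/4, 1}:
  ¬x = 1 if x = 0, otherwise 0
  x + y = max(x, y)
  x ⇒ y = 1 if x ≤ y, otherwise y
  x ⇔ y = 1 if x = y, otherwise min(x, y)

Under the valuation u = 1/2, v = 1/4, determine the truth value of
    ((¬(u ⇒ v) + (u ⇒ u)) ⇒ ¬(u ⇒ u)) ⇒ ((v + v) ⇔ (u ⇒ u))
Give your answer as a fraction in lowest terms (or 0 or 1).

1

u ⇒ v = 1/2 ⇒ 1/4 = 1/4
¬(u ⇒ v) = ¬1/4 = 0
u ⇒ u = 1/2 ⇒ 1/2 = 1
¬(u ⇒ v) + (u ⇒ u) = 0 + 1 = 1
u ⇒ u = 1/2 ⇒ 1/2 = 1
¬(u ⇒ u) = ¬1 = 0
(¬(u ⇒ v) + (u ⇒ u)) ⇒ ¬(u ⇒ u) = 1 ⇒ 0 = 0
v + v = 1/4 + 1/4 = 1/4
u ⇒ u = 1/2 ⇒ 1/2 = 1
(v + v) ⇔ (u ⇒ u) = 1/4 ⇔ 1 = 1/4
((¬(u ⇒ v) + (u ⇒ u)) ⇒ ¬(u ⇒ u)) ⇒ ((v + v) ⇔ (u ⇒ u)) = 0 ⇒ 1/4 = 1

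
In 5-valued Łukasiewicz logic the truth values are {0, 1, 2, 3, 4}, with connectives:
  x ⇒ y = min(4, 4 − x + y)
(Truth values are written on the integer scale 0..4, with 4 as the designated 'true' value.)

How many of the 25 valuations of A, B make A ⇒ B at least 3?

19

value 4: 15 assignments (counts)
value 3: 4 assignments (counts)
value 2: 3 assignments
value 1: 2 assignments
value 0: 1 assignment
So 19 of the 25 assignments meet the threshold.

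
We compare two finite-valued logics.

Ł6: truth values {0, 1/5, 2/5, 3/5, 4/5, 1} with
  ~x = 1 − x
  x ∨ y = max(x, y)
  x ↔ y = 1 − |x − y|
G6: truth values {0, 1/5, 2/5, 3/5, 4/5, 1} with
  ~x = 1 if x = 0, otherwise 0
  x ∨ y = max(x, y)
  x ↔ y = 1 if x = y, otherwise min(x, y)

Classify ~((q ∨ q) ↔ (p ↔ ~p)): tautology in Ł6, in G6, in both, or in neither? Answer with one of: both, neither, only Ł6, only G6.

In Ł6: at p = 0, q = 0 the value is 0 — not a tautology.
In G6: at p = 0, q = 0 the value is 0 — not a tautology.

neither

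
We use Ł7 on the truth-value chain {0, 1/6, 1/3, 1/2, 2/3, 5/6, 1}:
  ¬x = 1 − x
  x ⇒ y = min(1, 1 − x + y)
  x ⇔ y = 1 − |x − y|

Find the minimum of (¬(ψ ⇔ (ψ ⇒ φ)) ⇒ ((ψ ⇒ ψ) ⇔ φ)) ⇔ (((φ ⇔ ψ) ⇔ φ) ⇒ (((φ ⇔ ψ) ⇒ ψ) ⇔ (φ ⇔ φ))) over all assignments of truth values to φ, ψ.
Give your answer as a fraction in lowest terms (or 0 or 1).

Take φ = 0, ψ = 0:
ψ ⇒ φ = 0 ⇒ 0 = 1
ψ ⇔ (ψ ⇒ φ) = 0 ⇔ 1 = 0
¬(ψ ⇔ (ψ ⇒ φ)) = ¬0 = 1
ψ ⇒ ψ = 0 ⇒ 0 = 1
(ψ ⇒ ψ) ⇔ φ = 1 ⇔ 0 = 0
¬(ψ ⇔ (ψ ⇒ φ)) ⇒ ((ψ ⇒ ψ) ⇔ φ) = 1 ⇒ 0 = 0
φ ⇔ ψ = 0 ⇔ 0 = 1
(φ ⇔ ψ) ⇔ φ = 1 ⇔ 0 = 0
φ ⇔ ψ = 0 ⇔ 0 = 1
(φ ⇔ ψ) ⇒ ψ = 1 ⇒ 0 = 0
φ ⇔ φ = 0 ⇔ 0 = 1
((φ ⇔ ψ) ⇒ ψ) ⇔ (φ ⇔ φ) = 0 ⇔ 1 = 0
((φ ⇔ ψ) ⇔ φ) ⇒ (((φ ⇔ ψ) ⇒ ψ) ⇔ (φ ⇔ φ)) = 0 ⇒ 0 = 1
(¬(ψ ⇔ (ψ ⇒ φ)) ⇒ ((ψ ⇒ ψ) ⇔ φ)) ⇔ (((φ ⇔ ψ) ⇔ φ) ⇒ (((φ ⇔ ψ) ⇒ ψ) ⇔ (φ ⇔ φ))) = 0 ⇔ 1 = 0
No assignment yields a value below 0, so this is the minimum.

0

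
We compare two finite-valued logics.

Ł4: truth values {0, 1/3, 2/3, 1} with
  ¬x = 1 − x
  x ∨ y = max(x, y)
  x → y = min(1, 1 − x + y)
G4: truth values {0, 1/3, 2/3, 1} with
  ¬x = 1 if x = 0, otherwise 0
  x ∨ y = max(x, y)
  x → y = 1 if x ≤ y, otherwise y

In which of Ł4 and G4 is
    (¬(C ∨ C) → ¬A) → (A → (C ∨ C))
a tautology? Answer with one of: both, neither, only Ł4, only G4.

only Ł4

In Ł4: every assignment gives 1 — tautology.
In G4: at A = 2/3, C = 1/3 the value is 1/3 — not a tautology.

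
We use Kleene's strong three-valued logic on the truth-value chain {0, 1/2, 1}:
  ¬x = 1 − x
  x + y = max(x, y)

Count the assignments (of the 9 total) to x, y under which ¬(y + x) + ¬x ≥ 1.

3

x = 0, y = 0 ↦ 1  ≥
x = 0, y = 1/2 ↦ 1  ≥
x = 0, y = 1 ↦ 1  ≥
x = 1/2, y = 0 ↦ 1/2  <
x = 1/2, y = 1/2 ↦ 1/2  <
x = 1/2, y = 1 ↦ 1/2  <
x = 1, y = 0 ↦ 0  <
x = 1, y = 1/2 ↦ 0  <
x = 1, y = 1 ↦ 0  <
So 3 of the 9 assignments meet the threshold.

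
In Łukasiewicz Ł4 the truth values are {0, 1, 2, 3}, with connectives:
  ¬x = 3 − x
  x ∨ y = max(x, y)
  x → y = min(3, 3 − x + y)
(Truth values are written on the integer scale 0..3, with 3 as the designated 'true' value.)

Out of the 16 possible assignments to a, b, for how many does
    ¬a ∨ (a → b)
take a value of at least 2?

a = 0, b = 0 ↦ 3  ≥
a = 0, b = 1 ↦ 3  ≥
a = 0, b = 2 ↦ 3  ≥
a = 0, b = 3 ↦ 3  ≥
a = 1, b = 0 ↦ 2  ≥
a = 1, b = 1 ↦ 3  ≥
a = 1, b = 2 ↦ 3  ≥
a = 1, b = 3 ↦ 3  ≥
a = 2, b = 0 ↦ 1  <
a = 2, b = 1 ↦ 2  ≥
a = 2, b = 2 ↦ 3  ≥
a = 2, b = 3 ↦ 3  ≥
a = 3, b = 0 ↦ 0  <
a = 3, b = 1 ↦ 1  <
a = 3, b = 2 ↦ 2  ≥
a = 3, b = 3 ↦ 3  ≥
So 13 of the 16 assignments meet the threshold.

13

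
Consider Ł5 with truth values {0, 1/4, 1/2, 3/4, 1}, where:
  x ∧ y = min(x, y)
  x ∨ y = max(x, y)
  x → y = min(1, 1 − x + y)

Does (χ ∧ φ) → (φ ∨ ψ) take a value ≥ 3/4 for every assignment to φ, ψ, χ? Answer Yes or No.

Yes

At φ = 1/2, ψ = 1, χ = 1/4, for instance:
χ ∧ φ = 1/4 ∧ 1/2 = 1/4
φ ∨ ψ = 1/2 ∨ 1 = 1
(χ ∧ φ) → (φ ∨ ψ) = 1/4 → 1 = 1
and checking the remaining 124 assignments likewise gives ≥ 3/4 in every case.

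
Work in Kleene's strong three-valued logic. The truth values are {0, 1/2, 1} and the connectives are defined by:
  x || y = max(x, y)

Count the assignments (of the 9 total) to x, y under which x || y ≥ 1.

x = 0, y = 0 ↦ 0  <
x = 0, y = 1/2 ↦ 1/2  <
x = 0, y = 1 ↦ 1  ≥
x = 1/2, y = 0 ↦ 1/2  <
x = 1/2, y = 1/2 ↦ 1/2  <
x = 1/2, y = 1 ↦ 1  ≥
x = 1, y = 0 ↦ 1  ≥
x = 1, y = 1/2 ↦ 1  ≥
x = 1, y = 1 ↦ 1  ≥
So 5 of the 9 assignments meet the threshold.

5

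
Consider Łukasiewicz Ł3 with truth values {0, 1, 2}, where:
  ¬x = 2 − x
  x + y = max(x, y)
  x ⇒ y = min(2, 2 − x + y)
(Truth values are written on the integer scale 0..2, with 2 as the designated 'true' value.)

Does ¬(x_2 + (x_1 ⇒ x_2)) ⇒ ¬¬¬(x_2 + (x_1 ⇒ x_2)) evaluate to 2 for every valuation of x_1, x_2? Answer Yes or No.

x_1 = 0, x_2 = 0 ↦ 2
x_1 = 0, x_2 = 1 ↦ 2
x_1 = 0, x_2 = 2 ↦ 2
x_1 = 1, x_2 = 0 ↦ 2
x_1 = 1, x_2 = 1 ↦ 2
x_1 = 1, x_2 = 2 ↦ 2
x_1 = 2, x_2 = 0 ↦ 2
x_1 = 2, x_2 = 1 ↦ 2
x_1 = 2, x_2 = 2 ↦ 2
Every assignment gives a value ≥ 2.

Yes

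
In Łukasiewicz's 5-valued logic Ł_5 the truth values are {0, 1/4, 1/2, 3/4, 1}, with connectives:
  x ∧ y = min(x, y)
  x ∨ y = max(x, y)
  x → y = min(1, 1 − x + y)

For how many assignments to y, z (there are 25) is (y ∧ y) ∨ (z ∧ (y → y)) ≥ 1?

value 1: 9 assignments (counts)
value 3/4: 7 assignments
value 1/2: 5 assignments
value 1/4: 3 assignments
value 0: 1 assignment
So 9 of the 25 assignments meet the threshold.

9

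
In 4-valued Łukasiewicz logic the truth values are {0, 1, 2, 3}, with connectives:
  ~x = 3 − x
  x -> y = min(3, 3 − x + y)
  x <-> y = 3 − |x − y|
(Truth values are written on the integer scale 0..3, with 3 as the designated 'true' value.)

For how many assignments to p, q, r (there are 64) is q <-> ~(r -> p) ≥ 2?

37

value 3: 16 assignments (counts)
value 2: 21 assignments (counts)
value 1: 16 assignments
value 0: 11 assignments
So 37 of the 64 assignments meet the threshold.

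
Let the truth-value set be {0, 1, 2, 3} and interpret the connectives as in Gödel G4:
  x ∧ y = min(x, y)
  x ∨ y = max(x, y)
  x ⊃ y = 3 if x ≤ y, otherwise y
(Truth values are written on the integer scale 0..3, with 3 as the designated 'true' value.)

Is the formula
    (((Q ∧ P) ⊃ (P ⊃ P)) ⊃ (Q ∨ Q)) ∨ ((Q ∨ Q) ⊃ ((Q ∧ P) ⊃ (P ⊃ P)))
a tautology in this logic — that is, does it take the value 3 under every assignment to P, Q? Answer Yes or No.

Yes

P = 0, Q = 0 ↦ 3
P = 0, Q = 1 ↦ 3
P = 0, Q = 2 ↦ 3
P = 0, Q = 3 ↦ 3
P = 1, Q = 0 ↦ 3
P = 1, Q = 1 ↦ 3
P = 1, Q = 2 ↦ 3
P = 1, Q = 3 ↦ 3
P = 2, Q = 0 ↦ 3
P = 2, Q = 1 ↦ 3
P = 2, Q = 2 ↦ 3
P = 2, Q = 3 ↦ 3
P = 3, Q = 0 ↦ 3
P = 3, Q = 1 ↦ 3
P = 3, Q = 2 ↦ 3
P = 3, Q = 3 ↦ 3
Every assignment gives a value ≥ 3.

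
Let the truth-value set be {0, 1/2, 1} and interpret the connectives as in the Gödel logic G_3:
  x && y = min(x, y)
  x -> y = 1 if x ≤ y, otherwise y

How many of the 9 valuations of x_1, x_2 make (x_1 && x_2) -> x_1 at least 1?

x_1 = 0, x_2 = 0 ↦ 1  ≥
x_1 = 0, x_2 = 1/2 ↦ 1  ≥
x_1 = 0, x_2 = 1 ↦ 1  ≥
x_1 = 1/2, x_2 = 0 ↦ 1  ≥
x_1 = 1/2, x_2 = 1/2 ↦ 1  ≥
x_1 = 1/2, x_2 = 1 ↦ 1  ≥
x_1 = 1, x_2 = 0 ↦ 1  ≥
x_1 = 1, x_2 = 1/2 ↦ 1  ≥
x_1 = 1, x_2 = 1 ↦ 1  ≥
So 9 of the 9 assignments meet the threshold.

9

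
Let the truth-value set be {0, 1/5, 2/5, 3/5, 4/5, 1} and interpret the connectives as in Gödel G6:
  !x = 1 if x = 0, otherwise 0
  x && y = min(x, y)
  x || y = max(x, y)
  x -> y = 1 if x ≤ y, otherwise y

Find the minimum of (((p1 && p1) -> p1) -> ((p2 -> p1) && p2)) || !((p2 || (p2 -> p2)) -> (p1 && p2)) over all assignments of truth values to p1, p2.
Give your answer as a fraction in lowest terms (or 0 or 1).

1/5

Take p1 = 1/5, p2 = 1/5:
p1 && p1 = 1/5 && 1/5 = 1/5
(p1 && p1) -> p1 = 1/5 -> 1/5 = 1
p2 -> p1 = 1/5 -> 1/5 = 1
(p2 -> p1) && p2 = 1 && 1/5 = 1/5
((p1 && p1) -> p1) -> ((p2 -> p1) && p2) = 1 -> 1/5 = 1/5
p2 -> p2 = 1/5 -> 1/5 = 1
p2 || (p2 -> p2) = 1/5 || 1 = 1
p1 && p2 = 1/5 && 1/5 = 1/5
(p2 || (p2 -> p2)) -> (p1 && p2) = 1 -> 1/5 = 1/5
!((p2 || (p2 -> p2)) -> (p1 && p2)) = !1/5 = 0
(((p1 && p1) -> p1) -> ((p2 -> p1) && p2)) || !((p2 || (p2 -> p2)) -> (p1 && p2)) = 1/5 || 0 = 1/5
No assignment yields a value below 1/5, so this is the minimum.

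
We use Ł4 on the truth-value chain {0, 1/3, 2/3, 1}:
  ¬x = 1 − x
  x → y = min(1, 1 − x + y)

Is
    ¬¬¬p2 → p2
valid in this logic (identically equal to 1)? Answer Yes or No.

No

Counterexample: take p2 = 0.
¬p2 = ¬0 = 1
¬¬p2 = ¬1 = 0
¬¬¬p2 = ¬0 = 1
¬¬¬p2 → p2 = 1 → 0 = 0
This gives 0 ≠ 1.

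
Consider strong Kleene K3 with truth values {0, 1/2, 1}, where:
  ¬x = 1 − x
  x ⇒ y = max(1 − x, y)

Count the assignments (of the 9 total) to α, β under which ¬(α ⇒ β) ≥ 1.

α = 0, β = 0 ↦ 0  <
α = 0, β = 1/2 ↦ 0  <
α = 0, β = 1 ↦ 0  <
α = 1/2, β = 0 ↦ 1/2  <
α = 1/2, β = 1/2 ↦ 1/2  <
α = 1/2, β = 1 ↦ 0  <
α = 1, β = 0 ↦ 1  ≥
α = 1, β = 1/2 ↦ 1/2  <
α = 1, β = 1 ↦ 0  <
So 1 of the 9 assignments meets the threshold.

1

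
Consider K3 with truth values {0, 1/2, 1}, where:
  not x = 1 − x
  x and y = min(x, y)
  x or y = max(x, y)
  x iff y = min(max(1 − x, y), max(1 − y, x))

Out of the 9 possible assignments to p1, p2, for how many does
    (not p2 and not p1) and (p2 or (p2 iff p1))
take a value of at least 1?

1

p1 = 0, p2 = 0 ↦ 1  ≥
p1 = 0, p2 = 1/2 ↦ 1/2  <
p1 = 0, p2 = 1 ↦ 0  <
p1 = 1/2, p2 = 0 ↦ 1/2  <
p1 = 1/2, p2 = 1/2 ↦ 1/2  <
p1 = 1/2, p2 = 1 ↦ 0  <
p1 = 1, p2 = 0 ↦ 0  <
p1 = 1, p2 = 1/2 ↦ 0  <
p1 = 1, p2 = 1 ↦ 0  <
So 1 of the 9 assignments meets the threshold.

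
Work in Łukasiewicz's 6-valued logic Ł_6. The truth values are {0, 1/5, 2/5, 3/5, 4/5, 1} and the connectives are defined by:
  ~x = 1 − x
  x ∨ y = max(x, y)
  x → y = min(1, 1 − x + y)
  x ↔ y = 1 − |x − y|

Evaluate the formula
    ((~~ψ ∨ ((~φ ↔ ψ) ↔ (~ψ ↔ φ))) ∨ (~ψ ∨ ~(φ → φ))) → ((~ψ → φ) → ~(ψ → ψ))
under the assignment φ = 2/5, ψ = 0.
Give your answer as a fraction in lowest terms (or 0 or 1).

~ψ = ~0 = 1
~~ψ = ~1 = 0
~φ = ~2/5 = 3/5
~φ ↔ ψ = 3/5 ↔ 0 = 2/5
~ψ = ~0 = 1
~ψ ↔ φ = 1 ↔ 2/5 = 2/5
(~φ ↔ ψ) ↔ (~ψ ↔ φ) = 2/5 ↔ 2/5 = 1
~~ψ ∨ ((~φ ↔ ψ) ↔ (~ψ ↔ φ)) = 0 ∨ 1 = 1
~ψ = ~0 = 1
φ → φ = 2/5 → 2/5 = 1
~(φ → φ) = ~1 = 0
~ψ ∨ ~(φ → φ) = 1 ∨ 0 = 1
(~~ψ ∨ ((~φ ↔ ψ) ↔ (~ψ ↔ φ))) ∨ (~ψ ∨ ~(φ → φ)) = 1 ∨ 1 = 1
~ψ = ~0 = 1
~ψ → φ = 1 → 2/5 = 2/5
ψ → ψ = 0 → 0 = 1
~(ψ → ψ) = ~1 = 0
(~ψ → φ) → ~(ψ → ψ) = 2/5 → 0 = 3/5
((~~ψ ∨ ((~φ ↔ ψ) ↔ (~ψ ↔ φ))) ∨ (~ψ ∨ ~(φ → φ))) → ((~ψ → φ) → ~(ψ → ψ)) = 1 → 3/5 = 3/5

3/5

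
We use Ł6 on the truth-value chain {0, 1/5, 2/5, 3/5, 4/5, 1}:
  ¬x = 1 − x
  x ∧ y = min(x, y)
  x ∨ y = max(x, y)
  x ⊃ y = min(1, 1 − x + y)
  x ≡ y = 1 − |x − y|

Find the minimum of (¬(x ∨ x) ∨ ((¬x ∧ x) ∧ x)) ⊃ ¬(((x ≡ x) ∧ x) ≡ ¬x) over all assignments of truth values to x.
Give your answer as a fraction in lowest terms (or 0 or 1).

3/5

Take x = 2/5:
x ∨ x = 2/5 ∨ 2/5 = 2/5
¬(x ∨ x) = ¬2/5 = 3/5
¬x = ¬2/5 = 3/5
¬x ∧ x = 3/5 ∧ 2/5 = 2/5
(¬x ∧ x) ∧ x = 2/5 ∧ 2/5 = 2/5
¬(x ∨ x) ∨ ((¬x ∧ x) ∧ x) = 3/5 ∨ 2/5 = 3/5
x ≡ x = 2/5 ≡ 2/5 = 1
(x ≡ x) ∧ x = 1 ∧ 2/5 = 2/5
¬x = ¬2/5 = 3/5
((x ≡ x) ∧ x) ≡ ¬x = 2/5 ≡ 3/5 = 4/5
¬(((x ≡ x) ∧ x) ≡ ¬x) = ¬4/5 = 1/5
(¬(x ∨ x) ∨ ((¬x ∧ x) ∧ x)) ⊃ ¬(((x ≡ x) ∧ x) ≡ ¬x) = 3/5 ⊃ 1/5 = 3/5
No assignment yields a value below 3/5, so this is the minimum.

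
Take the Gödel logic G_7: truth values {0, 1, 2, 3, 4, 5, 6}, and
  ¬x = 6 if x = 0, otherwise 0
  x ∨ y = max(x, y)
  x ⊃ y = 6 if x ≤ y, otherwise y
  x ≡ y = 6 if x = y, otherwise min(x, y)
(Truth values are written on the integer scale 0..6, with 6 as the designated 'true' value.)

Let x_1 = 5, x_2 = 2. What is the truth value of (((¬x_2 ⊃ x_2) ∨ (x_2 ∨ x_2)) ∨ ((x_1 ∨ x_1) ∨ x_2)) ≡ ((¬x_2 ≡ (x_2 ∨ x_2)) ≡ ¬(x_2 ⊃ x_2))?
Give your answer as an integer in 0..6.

¬x_2 = ¬2 = 0
¬x_2 ⊃ x_2 = 0 ⊃ 2 = 6
x_2 ∨ x_2 = 2 ∨ 2 = 2
(¬x_2 ⊃ x_2) ∨ (x_2 ∨ x_2) = 6 ∨ 2 = 6
x_1 ∨ x_1 = 5 ∨ 5 = 5
(x_1 ∨ x_1) ∨ x_2 = 5 ∨ 2 = 5
((¬x_2 ⊃ x_2) ∨ (x_2 ∨ x_2)) ∨ ((x_1 ∨ x_1) ∨ x_2) = 6 ∨ 5 = 6
¬x_2 = ¬2 = 0
x_2 ∨ x_2 = 2 ∨ 2 = 2
¬x_2 ≡ (x_2 ∨ x_2) = 0 ≡ 2 = 0
x_2 ⊃ x_2 = 2 ⊃ 2 = 6
¬(x_2 ⊃ x_2) = ¬6 = 0
(¬x_2 ≡ (x_2 ∨ x_2)) ≡ ¬(x_2 ⊃ x_2) = 0 ≡ 0 = 6
(((¬x_2 ⊃ x_2) ∨ (x_2 ∨ x_2)) ∨ ((x_1 ∨ x_1) ∨ x_2)) ≡ ((¬x_2 ≡ (x_2 ∨ x_2)) ≡ ¬(x_2 ⊃ x_2)) = 6 ≡ 6 = 6

6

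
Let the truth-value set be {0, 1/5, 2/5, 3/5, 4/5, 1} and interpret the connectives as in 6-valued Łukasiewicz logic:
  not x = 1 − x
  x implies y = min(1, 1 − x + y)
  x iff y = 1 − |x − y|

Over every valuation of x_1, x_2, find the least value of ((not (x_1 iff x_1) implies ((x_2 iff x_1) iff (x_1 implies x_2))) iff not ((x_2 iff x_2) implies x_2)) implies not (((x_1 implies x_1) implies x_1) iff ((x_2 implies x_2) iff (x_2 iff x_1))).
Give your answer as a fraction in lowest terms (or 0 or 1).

1/5

Take x_1 = 2/5, x_2 = 0:
x_1 iff x_1 = 2/5 iff 2/5 = 1
not (x_1 iff x_1) = not 1 = 0
x_2 iff x_1 = 0 iff 2/5 = 3/5
x_1 implies x_2 = 2/5 implies 0 = 3/5
(x_2 iff x_1) iff (x_1 implies x_2) = 3/5 iff 3/5 = 1
not (x_1 iff x_1) implies ((x_2 iff x_1) iff (x_1 implies x_2)) = 0 implies 1 = 1
x_2 iff x_2 = 0 iff 0 = 1
(x_2 iff x_2) implies x_2 = 1 implies 0 = 0
not ((x_2 iff x_2) implies x_2) = not 0 = 1
(not (x_1 iff x_1) implies ((x_2 iff x_1) iff (x_1 implies x_2))) iff not ((x_2 iff x_2) implies x_2) = 1 iff 1 = 1
x_1 implies x_1 = 2/5 implies 2/5 = 1
(x_1 implies x_1) implies x_1 = 1 implies 2/5 = 2/5
x_2 implies x_2 = 0 implies 0 = 1
x_2 iff x_1 = 0 iff 2/5 = 3/5
(x_2 implies x_2) iff (x_2 iff x_1) = 1 iff 3/5 = 3/5
((x_1 implies x_1) implies x_1) iff ((x_2 implies x_2) iff (x_2 iff x_1)) = 2/5 iff 3/5 = 4/5
not (((x_1 implies x_1) implies x_1) iff ((x_2 implies x_2) iff (x_2 iff x_1))) = not 4/5 = 1/5
((not (x_1 iff x_1) implies ((x_2 iff x_1) iff (x_1 implies x_2))) iff not ((x_2 iff x_2) implies x_2)) implies not (((x_1 implies x_1) implies x_1) iff ((x_2 implies x_2) iff (x_2 iff x_1))) = 1 implies 1/5 = 1/5
No assignment yields a value below 1/5, so this is the minimum.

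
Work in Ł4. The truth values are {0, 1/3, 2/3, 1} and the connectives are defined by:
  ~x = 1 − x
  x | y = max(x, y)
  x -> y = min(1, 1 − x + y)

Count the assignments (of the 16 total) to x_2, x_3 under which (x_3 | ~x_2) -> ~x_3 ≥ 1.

x_2 = 0, x_3 = 0 ↦ 1  ≥
x_2 = 0, x_3 = 1/3 ↦ 2/3  <
x_2 = 0, x_3 = 2/3 ↦ 1/3  <
x_2 = 0, x_3 = 1 ↦ 0  <
x_2 = 1/3, x_3 = 0 ↦ 1  ≥
x_2 = 1/3, x_3 = 1/3 ↦ 1  ≥
x_2 = 1/3, x_3 = 2/3 ↦ 2/3  <
x_2 = 1/3, x_3 = 1 ↦ 0  <
x_2 = 2/3, x_3 = 0 ↦ 1  ≥
x_2 = 2/3, x_3 = 1/3 ↦ 1  ≥
x_2 = 2/3, x_3 = 2/3 ↦ 2/3  <
x_2 = 2/3, x_3 = 1 ↦ 0  <
x_2 = 1, x_3 = 0 ↦ 1  ≥
x_2 = 1, x_3 = 1/3 ↦ 1  ≥
x_2 = 1, x_3 = 2/3 ↦ 2/3  <
x_2 = 1, x_3 = 1 ↦ 0  <
So 7 of the 16 assignments meet the threshold.

7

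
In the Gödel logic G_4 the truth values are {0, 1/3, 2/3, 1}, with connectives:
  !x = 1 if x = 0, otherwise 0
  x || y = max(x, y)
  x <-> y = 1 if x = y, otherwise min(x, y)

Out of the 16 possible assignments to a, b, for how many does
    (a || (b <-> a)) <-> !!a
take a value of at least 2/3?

a = 0, b = 0 ↦ 0  <
a = 0, b = 1/3 ↦ 1  ≥
a = 0, b = 2/3 ↦ 1  ≥
a = 0, b = 1 ↦ 1  ≥
a = 1/3, b = 0 ↦ 1/3  <
a = 1/3, b = 1/3 ↦ 1  ≥
a = 1/3, b = 2/3 ↦ 1/3  <
a = 1/3, b = 1 ↦ 1/3  <
a = 2/3, b = 0 ↦ 2/3  ≥
a = 2/3, b = 1/3 ↦ 2/3  ≥
a = 2/3, b = 2/3 ↦ 1  ≥
a = 2/3, b = 1 ↦ 2/3  ≥
a = 1, b = 0 ↦ 1  ≥
a = 1, b = 1/3 ↦ 1  ≥
a = 1, b = 2/3 ↦ 1  ≥
a = 1, b = 1 ↦ 1  ≥
So 12 of the 16 assignments meet the threshold.

12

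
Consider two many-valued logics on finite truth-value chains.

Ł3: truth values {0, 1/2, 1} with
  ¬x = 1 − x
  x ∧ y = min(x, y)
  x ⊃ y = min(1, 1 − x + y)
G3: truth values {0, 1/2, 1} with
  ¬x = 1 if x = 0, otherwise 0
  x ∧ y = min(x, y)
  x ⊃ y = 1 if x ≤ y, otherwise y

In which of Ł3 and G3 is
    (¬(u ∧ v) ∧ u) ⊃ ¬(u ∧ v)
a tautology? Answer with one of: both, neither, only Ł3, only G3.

both

In Ł3: every assignment gives 1 — tautology.
In G3: every assignment gives 1 — tautology.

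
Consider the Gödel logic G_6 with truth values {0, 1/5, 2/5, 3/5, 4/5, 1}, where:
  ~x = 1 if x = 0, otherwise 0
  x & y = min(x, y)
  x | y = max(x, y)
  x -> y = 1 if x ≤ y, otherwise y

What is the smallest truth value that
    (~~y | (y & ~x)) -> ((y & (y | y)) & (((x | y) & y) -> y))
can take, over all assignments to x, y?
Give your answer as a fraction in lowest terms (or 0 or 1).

Take x = 0, y = 1/5:
~y = ~1/5 = 0
~~y = ~0 = 1
~x = ~0 = 1
y & ~x = 1/5 & 1 = 1/5
~~y | (y & ~x) = 1 | 1/5 = 1
y | y = 1/5 | 1/5 = 1/5
y & (y | y) = 1/5 & 1/5 = 1/5
x | y = 0 | 1/5 = 1/5
(x | y) & y = 1/5 & 1/5 = 1/5
((x | y) & y) -> y = 1/5 -> 1/5 = 1
(y & (y | y)) & (((x | y) & y) -> y) = 1/5 & 1 = 1/5
(~~y | (y & ~x)) -> ((y & (y | y)) & (((x | y) & y) -> y)) = 1 -> 1/5 = 1/5
No assignment yields a value below 1/5, so this is the minimum.

1/5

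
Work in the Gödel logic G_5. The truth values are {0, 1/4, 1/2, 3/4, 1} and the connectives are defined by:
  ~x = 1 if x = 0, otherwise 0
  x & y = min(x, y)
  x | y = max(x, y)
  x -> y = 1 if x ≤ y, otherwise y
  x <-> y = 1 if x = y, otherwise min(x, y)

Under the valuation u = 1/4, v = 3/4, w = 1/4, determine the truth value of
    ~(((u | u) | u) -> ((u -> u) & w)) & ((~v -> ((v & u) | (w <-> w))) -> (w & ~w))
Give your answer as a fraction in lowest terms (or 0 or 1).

u | u = 1/4 | 1/4 = 1/4
(u | u) | u = 1/4 | 1/4 = 1/4
u -> u = 1/4 -> 1/4 = 1
(u -> u) & w = 1 & 1/4 = 1/4
((u | u) | u) -> ((u -> u) & w) = 1/4 -> 1/4 = 1
~(((u | u) | u) -> ((u -> u) & w)) = ~1 = 0
~v = ~3/4 = 0
v & u = 3/4 & 1/4 = 1/4
w <-> w = 1/4 <-> 1/4 = 1
(v & u) | (w <-> w) = 1/4 | 1 = 1
~v -> ((v & u) | (w <-> w)) = 0 -> 1 = 1
~w = ~1/4 = 0
w & ~w = 1/4 & 0 = 0
(~v -> ((v & u) | (w <-> w))) -> (w & ~w) = 1 -> 0 = 0
~(((u | u) | u) -> ((u -> u) & w)) & ((~v -> ((v & u) | (w <-> w))) -> (w & ~w)) = 0 & 0 = 0

0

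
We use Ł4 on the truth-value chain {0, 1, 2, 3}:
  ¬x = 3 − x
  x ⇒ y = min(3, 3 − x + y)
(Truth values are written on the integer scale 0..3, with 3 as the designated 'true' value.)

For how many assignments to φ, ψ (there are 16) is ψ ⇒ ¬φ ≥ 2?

φ = 0, ψ = 0 ↦ 3  ≥
φ = 0, ψ = 1 ↦ 3  ≥
φ = 0, ψ = 2 ↦ 3  ≥
φ = 0, ψ = 3 ↦ 3  ≥
φ = 1, ψ = 0 ↦ 3  ≥
φ = 1, ψ = 1 ↦ 3  ≥
φ = 1, ψ = 2 ↦ 3  ≥
φ = 1, ψ = 3 ↦ 2  ≥
φ = 2, ψ = 0 ↦ 3  ≥
φ = 2, ψ = 1 ↦ 3  ≥
φ = 2, ψ = 2 ↦ 2  ≥
φ = 2, ψ = 3 ↦ 1  <
φ = 3, ψ = 0 ↦ 3  ≥
φ = 3, ψ = 1 ↦ 2  ≥
φ = 3, ψ = 2 ↦ 1  <
φ = 3, ψ = 3 ↦ 0  <
So 13 of the 16 assignments meet the threshold.

13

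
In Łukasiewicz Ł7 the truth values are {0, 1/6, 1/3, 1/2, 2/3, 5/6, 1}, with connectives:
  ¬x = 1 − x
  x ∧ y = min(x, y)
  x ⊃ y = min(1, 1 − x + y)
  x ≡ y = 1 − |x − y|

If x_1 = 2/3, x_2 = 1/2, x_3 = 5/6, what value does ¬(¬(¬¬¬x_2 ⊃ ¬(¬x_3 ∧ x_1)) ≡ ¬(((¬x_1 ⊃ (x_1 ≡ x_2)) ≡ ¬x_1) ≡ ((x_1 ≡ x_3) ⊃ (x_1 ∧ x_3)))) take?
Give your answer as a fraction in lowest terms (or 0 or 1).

¬x_2 = ¬1/2 = 1/2
¬¬x_2 = ¬1/2 = 1/2
¬¬¬x_2 = ¬1/2 = 1/2
¬x_3 = ¬5/6 = 1/6
¬x_3 ∧ x_1 = 1/6 ∧ 2/3 = 1/6
¬(¬x_3 ∧ x_1) = ¬1/6 = 5/6
¬¬¬x_2 ⊃ ¬(¬x_3 ∧ x_1) = 1/2 ⊃ 5/6 = 1
¬(¬¬¬x_2 ⊃ ¬(¬x_3 ∧ x_1)) = ¬1 = 0
¬x_1 = ¬2/3 = 1/3
x_1 ≡ x_2 = 2/3 ≡ 1/2 = 5/6
¬x_1 ⊃ (x_1 ≡ x_2) = 1/3 ⊃ 5/6 = 1
¬x_1 = ¬2/3 = 1/3
(¬x_1 ⊃ (x_1 ≡ x_2)) ≡ ¬x_1 = 1 ≡ 1/3 = 1/3
x_1 ≡ x_3 = 2/3 ≡ 5/6 = 5/6
x_1 ∧ x_3 = 2/3 ∧ 5/6 = 2/3
(x_1 ≡ x_3) ⊃ (x_1 ∧ x_3) = 5/6 ⊃ 2/3 = 5/6
((¬x_1 ⊃ (x_1 ≡ x_2)) ≡ ¬x_1) ≡ ((x_1 ≡ x_3) ⊃ (x_1 ∧ x_3)) = 1/3 ≡ 5/6 = 1/2
¬(((¬x_1 ⊃ (x_1 ≡ x_2)) ≡ ¬x_1) ≡ ((x_1 ≡ x_3) ⊃ (x_1 ∧ x_3))) = ¬1/2 = 1/2
¬(¬¬¬x_2 ⊃ ¬(¬x_3 ∧ x_1)) ≡ ¬(((¬x_1 ⊃ (x_1 ≡ x_2)) ≡ ¬x_1) ≡ ((x_1 ≡ x_3) ⊃ (x_1 ∧ x_3))) = 0 ≡ 1/2 = 1/2
¬(¬(¬¬¬x_2 ⊃ ¬(¬x_3 ∧ x_1)) ≡ ¬(((¬x_1 ⊃ (x_1 ≡ x_2)) ≡ ¬x_1) ≡ ((x_1 ≡ x_3) ⊃ (x_1 ∧ x_3)))) = ¬1/2 = 1/2

1/2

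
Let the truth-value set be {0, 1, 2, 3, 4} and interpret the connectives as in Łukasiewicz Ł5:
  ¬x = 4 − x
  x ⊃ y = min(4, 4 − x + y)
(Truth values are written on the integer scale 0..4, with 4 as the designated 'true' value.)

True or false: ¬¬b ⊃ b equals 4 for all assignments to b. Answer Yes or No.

b = 0 ↦ 4
b = 1 ↦ 4
b = 2 ↦ 4
b = 3 ↦ 4
b = 4 ↦ 4
Every assignment gives a value ≥ 4.

Yes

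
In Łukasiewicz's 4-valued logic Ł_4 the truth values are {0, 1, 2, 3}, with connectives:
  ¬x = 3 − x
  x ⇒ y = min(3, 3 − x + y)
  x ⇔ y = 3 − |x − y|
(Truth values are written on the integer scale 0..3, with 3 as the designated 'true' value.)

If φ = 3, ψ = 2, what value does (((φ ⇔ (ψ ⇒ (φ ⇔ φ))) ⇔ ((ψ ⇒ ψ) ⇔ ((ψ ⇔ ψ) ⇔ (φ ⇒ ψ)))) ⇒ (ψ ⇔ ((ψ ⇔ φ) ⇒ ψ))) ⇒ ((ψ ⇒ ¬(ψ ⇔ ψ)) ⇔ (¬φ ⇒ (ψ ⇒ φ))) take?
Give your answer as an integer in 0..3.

φ ⇔ φ = 3 ⇔ 3 = 3
ψ ⇒ (φ ⇔ φ) = 2 ⇒ 3 = 3
φ ⇔ (ψ ⇒ (φ ⇔ φ)) = 3 ⇔ 3 = 3
ψ ⇒ ψ = 2 ⇒ 2 = 3
ψ ⇔ ψ = 2 ⇔ 2 = 3
φ ⇒ ψ = 3 ⇒ 2 = 2
(ψ ⇔ ψ) ⇔ (φ ⇒ ψ) = 3 ⇔ 2 = 2
(ψ ⇒ ψ) ⇔ ((ψ ⇔ ψ) ⇔ (φ ⇒ ψ)) = 3 ⇔ 2 = 2
(φ ⇔ (ψ ⇒ (φ ⇔ φ))) ⇔ ((ψ ⇒ ψ) ⇔ ((ψ ⇔ ψ) ⇔ (φ ⇒ ψ))) = 3 ⇔ 2 = 2
ψ ⇔ φ = 2 ⇔ 3 = 2
(ψ ⇔ φ) ⇒ ψ = 2 ⇒ 2 = 3
ψ ⇔ ((ψ ⇔ φ) ⇒ ψ) = 2 ⇔ 3 = 2
((φ ⇔ (ψ ⇒ (φ ⇔ φ))) ⇔ ((ψ ⇒ ψ) ⇔ ((ψ ⇔ ψ) ⇔ (φ ⇒ ψ)))) ⇒ (ψ ⇔ ((ψ ⇔ φ) ⇒ ψ)) = 2 ⇒ 2 = 3
ψ ⇔ ψ = 2 ⇔ 2 = 3
¬(ψ ⇔ ψ) = ¬3 = 0
ψ ⇒ ¬(ψ ⇔ ψ) = 2 ⇒ 0 = 1
¬φ = ¬3 = 0
ψ ⇒ φ = 2 ⇒ 3 = 3
¬φ ⇒ (ψ ⇒ φ) = 0 ⇒ 3 = 3
(ψ ⇒ ¬(ψ ⇔ ψ)) ⇔ (¬φ ⇒ (ψ ⇒ φ)) = 1 ⇔ 3 = 1
(((φ ⇔ (ψ ⇒ (φ ⇔ φ))) ⇔ ((ψ ⇒ ψ) ⇔ ((ψ ⇔ ψ) ⇔ (φ ⇒ ψ)))) ⇒ (ψ ⇔ ((ψ ⇔ φ) ⇒ ψ))) ⇒ ((ψ ⇒ ¬(ψ ⇔ ψ)) ⇔ (¬φ ⇒ (ψ ⇒ φ))) = 3 ⇒ 1 = 1

1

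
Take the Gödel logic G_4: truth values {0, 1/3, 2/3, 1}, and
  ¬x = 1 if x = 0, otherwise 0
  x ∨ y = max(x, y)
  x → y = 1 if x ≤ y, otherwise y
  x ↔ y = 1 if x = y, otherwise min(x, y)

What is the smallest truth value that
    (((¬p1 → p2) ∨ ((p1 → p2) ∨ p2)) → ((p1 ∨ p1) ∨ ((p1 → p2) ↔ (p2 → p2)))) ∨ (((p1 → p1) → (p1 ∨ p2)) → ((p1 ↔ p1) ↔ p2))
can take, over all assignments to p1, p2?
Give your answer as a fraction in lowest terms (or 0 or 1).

Take p1 = 1/3, p2 = 0:
¬p1 = ¬1/3 = 0
¬p1 → p2 = 0 → 0 = 1
p1 → p2 = 1/3 → 0 = 0
(p1 → p2) ∨ p2 = 0 ∨ 0 = 0
(¬p1 → p2) ∨ ((p1 → p2) ∨ p2) = 1 ∨ 0 = 1
p1 ∨ p1 = 1/3 ∨ 1/3 = 1/3
p1 → p2 = 1/3 → 0 = 0
p2 → p2 = 0 → 0 = 1
(p1 → p2) ↔ (p2 → p2) = 0 ↔ 1 = 0
(p1 ∨ p1) ∨ ((p1 → p2) ↔ (p2 → p2)) = 1/3 ∨ 0 = 1/3
((¬p1 → p2) ∨ ((p1 → p2) ∨ p2)) → ((p1 ∨ p1) ∨ ((p1 → p2) ↔ (p2 → p2))) = 1 → 1/3 = 1/3
p1 → p1 = 1/3 → 1/3 = 1
p1 ∨ p2 = 1/3 ∨ 0 = 1/3
(p1 → p1) → (p1 ∨ p2) = 1 → 1/3 = 1/3
p1 ↔ p1 = 1/3 ↔ 1/3 = 1
(p1 ↔ p1) ↔ p2 = 1 ↔ 0 = 0
((p1 → p1) → (p1 ∨ p2)) → ((p1 ↔ p1) ↔ p2) = 1/3 → 0 = 0
(((¬p1 → p2) ∨ ((p1 → p2) ∨ p2)) → ((p1 ∨ p1) ∨ ((p1 → p2) ↔ (p2 → p2)))) ∨ (((p1 → p1) → (p1 ∨ p2)) → ((p1 ↔ p1) ↔ p2)) = 1/3 ∨ 0 = 1/3
No assignment yields a value below 1/3, so this is the minimum.

1/3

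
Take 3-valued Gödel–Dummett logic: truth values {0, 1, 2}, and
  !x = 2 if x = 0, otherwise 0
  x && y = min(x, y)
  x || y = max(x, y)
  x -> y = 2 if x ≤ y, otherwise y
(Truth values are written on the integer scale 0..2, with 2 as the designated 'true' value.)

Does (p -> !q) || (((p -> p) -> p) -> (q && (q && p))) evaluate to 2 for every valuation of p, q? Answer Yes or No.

No

Counterexample: take p = 2, q = 1.
!q = !1 = 0
p -> !q = 2 -> 0 = 0
p -> p = 2 -> 2 = 2
(p -> p) -> p = 2 -> 2 = 2
q && p = 1 && 2 = 1
q && (q && p) = 1 && 1 = 1
((p -> p) -> p) -> (q && (q && p)) = 2 -> 1 = 1
(p -> !q) || (((p -> p) -> p) -> (q && (q && p))) = 0 || 1 = 1
This gives 1 ≠ 2.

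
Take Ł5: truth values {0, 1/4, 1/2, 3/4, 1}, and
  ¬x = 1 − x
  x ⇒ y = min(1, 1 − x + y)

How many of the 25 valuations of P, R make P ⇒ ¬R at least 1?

value 1: 15 assignments (counts)
value 3/4: 4 assignments
value 1/2: 3 assignments
value 1/4: 2 assignments
value 0: 1 assignment
So 15 of the 25 assignments meet the threshold.

15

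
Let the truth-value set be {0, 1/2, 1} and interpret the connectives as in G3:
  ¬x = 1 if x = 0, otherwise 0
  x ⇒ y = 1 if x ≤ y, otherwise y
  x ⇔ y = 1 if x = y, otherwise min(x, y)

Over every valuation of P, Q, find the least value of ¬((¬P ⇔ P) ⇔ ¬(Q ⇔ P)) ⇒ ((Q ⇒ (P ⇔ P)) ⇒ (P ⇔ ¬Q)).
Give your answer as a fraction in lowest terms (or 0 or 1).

1/2

Take P = 1/2, Q = 0:
¬P = ¬1/2 = 0
¬P ⇔ P = 0 ⇔ 1/2 = 0
Q ⇔ P = 0 ⇔ 1/2 = 0
¬(Q ⇔ P) = ¬0 = 1
(¬P ⇔ P) ⇔ ¬(Q ⇔ P) = 0 ⇔ 1 = 0
¬((¬P ⇔ P) ⇔ ¬(Q ⇔ P)) = ¬0 = 1
P ⇔ P = 1/2 ⇔ 1/2 = 1
Q ⇒ (P ⇔ P) = 0 ⇒ 1 = 1
¬Q = ¬0 = 1
P ⇔ ¬Q = 1/2 ⇔ 1 = 1/2
(Q ⇒ (P ⇔ P)) ⇒ (P ⇔ ¬Q) = 1 ⇒ 1/2 = 1/2
¬((¬P ⇔ P) ⇔ ¬(Q ⇔ P)) ⇒ ((Q ⇒ (P ⇔ P)) ⇒ (P ⇔ ¬Q)) = 1 ⇒ 1/2 = 1/2
No assignment yields a value below 1/2, so this is the minimum.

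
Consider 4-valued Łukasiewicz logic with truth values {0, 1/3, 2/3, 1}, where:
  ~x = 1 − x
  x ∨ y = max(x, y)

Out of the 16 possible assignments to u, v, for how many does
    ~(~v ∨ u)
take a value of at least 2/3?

u = 0, v = 0 ↦ 0  <
u = 0, v = 1/3 ↦ 1/3  <
u = 0, v = 2/3 ↦ 2/3  ≥
u = 0, v = 1 ↦ 1  ≥
u = 1/3, v = 0 ↦ 0  <
u = 1/3, v = 1/3 ↦ 1/3  <
u = 1/3, v = 2/3 ↦ 2/3  ≥
u = 1/3, v = 1 ↦ 2/3  ≥
u = 2/3, v = 0 ↦ 0  <
u = 2/3, v = 1/3 ↦ 1/3  <
u = 2/3, v = 2/3 ↦ 1/3  <
u = 2/3, v = 1 ↦ 1/3  <
u = 1, v = 0 ↦ 0  <
u = 1, v = 1/3 ↦ 0  <
u = 1, v = 2/3 ↦ 0  <
u = 1, v = 1 ↦ 0  <
So 4 of the 16 assignments meet the threshold.

4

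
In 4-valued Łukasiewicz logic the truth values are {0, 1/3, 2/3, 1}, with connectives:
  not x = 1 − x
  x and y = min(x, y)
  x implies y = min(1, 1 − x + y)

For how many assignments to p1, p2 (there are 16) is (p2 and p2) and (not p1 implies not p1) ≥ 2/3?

8

p1 = 0, p2 = 0 ↦ 0  <
p1 = 0, p2 = 1/3 ↦ 1/3  <
p1 = 0, p2 = 2/3 ↦ 2/3  ≥
p1 = 0, p2 = 1 ↦ 1  ≥
p1 = 1/3, p2 = 0 ↦ 0  <
p1 = 1/3, p2 = 1/3 ↦ 1/3  <
p1 = 1/3, p2 = 2/3 ↦ 2/3  ≥
p1 = 1/3, p2 = 1 ↦ 1  ≥
p1 = 2/3, p2 = 0 ↦ 0  <
p1 = 2/3, p2 = 1/3 ↦ 1/3  <
p1 = 2/3, p2 = 2/3 ↦ 2/3  ≥
p1 = 2/3, p2 = 1 ↦ 1  ≥
p1 = 1, p2 = 0 ↦ 0  <
p1 = 1, p2 = 1/3 ↦ 1/3  <
p1 = 1, p2 = 2/3 ↦ 2/3  ≥
p1 = 1, p2 = 1 ↦ 1  ≥
So 8 of the 16 assignments meet the threshold.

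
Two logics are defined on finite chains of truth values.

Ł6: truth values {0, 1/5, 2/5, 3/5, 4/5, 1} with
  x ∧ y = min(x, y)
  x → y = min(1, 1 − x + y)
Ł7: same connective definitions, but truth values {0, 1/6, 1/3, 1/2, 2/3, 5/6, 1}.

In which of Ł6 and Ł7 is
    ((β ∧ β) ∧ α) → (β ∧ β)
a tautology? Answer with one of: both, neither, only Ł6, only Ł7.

both

In Ł6: every assignment gives 1 — tautology.
In Ł7: every assignment gives 1 — tautology.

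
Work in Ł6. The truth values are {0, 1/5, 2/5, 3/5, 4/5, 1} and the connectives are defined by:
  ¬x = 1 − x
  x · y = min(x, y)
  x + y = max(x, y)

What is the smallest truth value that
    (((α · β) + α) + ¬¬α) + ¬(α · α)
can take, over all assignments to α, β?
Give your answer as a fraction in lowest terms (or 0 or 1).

Take α = 2/5, β = 0:
α · β = 2/5 · 0 = 0
(α · β) + α = 0 + 2/5 = 2/5
¬α = ¬2/5 = 3/5
¬¬α = ¬3/5 = 2/5
((α · β) + α) + ¬¬α = 2/5 + 2/5 = 2/5
α · α = 2/5 · 2/5 = 2/5
¬(α · α) = ¬2/5 = 3/5
(((α · β) + α) + ¬¬α) + ¬(α · α) = 2/5 + 3/5 = 3/5
No assignment yields a value below 3/5, so this is the minimum.

3/5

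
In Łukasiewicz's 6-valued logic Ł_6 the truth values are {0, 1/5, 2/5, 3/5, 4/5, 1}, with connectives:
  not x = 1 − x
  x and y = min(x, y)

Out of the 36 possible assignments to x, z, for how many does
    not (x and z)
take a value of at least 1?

value 1: 11 assignments (counts)
value 4/5: 9 assignments
value 3/5: 7 assignments
value 2/5: 5 assignments
value 1/5: 3 assignments
value 0: 1 assignment
So 11 of the 36 assignments meet the threshold.

11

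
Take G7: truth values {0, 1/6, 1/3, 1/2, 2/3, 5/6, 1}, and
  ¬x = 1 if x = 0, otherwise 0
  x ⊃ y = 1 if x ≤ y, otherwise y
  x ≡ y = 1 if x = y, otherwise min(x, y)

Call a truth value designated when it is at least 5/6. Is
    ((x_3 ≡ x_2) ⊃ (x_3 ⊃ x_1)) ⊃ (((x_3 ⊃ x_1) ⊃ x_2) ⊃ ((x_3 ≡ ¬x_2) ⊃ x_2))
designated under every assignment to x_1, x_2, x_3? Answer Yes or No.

No

Counterexample: take x_1 = 0, x_2 = 0, x_3 = 1/6.
x_3 ≡ x_2 = 1/6 ≡ 0 = 0
x_3 ⊃ x_1 = 1/6 ⊃ 0 = 0
(x_3 ≡ x_2) ⊃ (x_3 ⊃ x_1) = 0 ⊃ 0 = 1
x_3 ⊃ x_1 = 1/6 ⊃ 0 = 0
(x_3 ⊃ x_1) ⊃ x_2 = 0 ⊃ 0 = 1
¬x_2 = ¬0 = 1
x_3 ≡ ¬x_2 = 1/6 ≡ 1 = 1/6
(x_3 ≡ ¬x_2) ⊃ x_2 = 1/6 ⊃ 0 = 0
((x_3 ⊃ x_1) ⊃ x_2) ⊃ ((x_3 ≡ ¬x_2) ⊃ x_2) = 1 ⊃ 0 = 0
((x_3 ≡ x_2) ⊃ (x_3 ⊃ x_1)) ⊃ (((x_3 ⊃ x_1) ⊃ x_2) ⊃ ((x_3 ≡ ¬x_2) ⊃ x_2)) = 1 ⊃ 0 = 0
This gives 0, which is below 5/6.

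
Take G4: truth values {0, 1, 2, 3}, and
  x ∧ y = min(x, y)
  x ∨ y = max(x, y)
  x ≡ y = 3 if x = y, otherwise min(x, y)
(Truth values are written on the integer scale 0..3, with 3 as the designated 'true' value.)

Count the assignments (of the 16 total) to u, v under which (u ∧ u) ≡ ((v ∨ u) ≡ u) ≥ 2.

u = 0, v = 0 ↦ 0  <
u = 0, v = 1 ↦ 3  ≥
u = 0, v = 2 ↦ 3  ≥
u = 0, v = 3 ↦ 3  ≥
u = 1, v = 0 ↦ 1  <
u = 1, v = 1 ↦ 1  <
u = 1, v = 2 ↦ 3  ≥
u = 1, v = 3 ↦ 3  ≥
u = 2, v = 0 ↦ 2  ≥
u = 2, v = 1 ↦ 2  ≥
u = 2, v = 2 ↦ 2  ≥
u = 2, v = 3 ↦ 3  ≥
u = 3, v = 0 ↦ 3  ≥
u = 3, v = 1 ↦ 3  ≥
u = 3, v = 2 ↦ 3  ≥
u = 3, v = 3 ↦ 3  ≥
So 13 of the 16 assignments meet the threshold.

13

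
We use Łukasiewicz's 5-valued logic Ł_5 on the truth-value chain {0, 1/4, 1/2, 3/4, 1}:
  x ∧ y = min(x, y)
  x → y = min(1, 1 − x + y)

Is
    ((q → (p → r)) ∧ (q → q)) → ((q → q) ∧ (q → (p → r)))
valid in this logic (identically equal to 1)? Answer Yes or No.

Yes

At p = 1/2, q = 1, r = 3/4, for instance:
p → r = 1/2 → 3/4 = 1
q → (p → r) = 1 → 1 = 1
q → q = 1 → 1 = 1
(q → (p → r)) ∧ (q → q) = 1 ∧ 1 = 1
(q → q) ∧ (q → (p → r)) = 1 ∧ 1 = 1
((q → (p → r)) ∧ (q → q)) → ((q → q) ∧ (q → (p → r))) = 1 → 1 = 1
and checking the remaining 124 assignments likewise gives ≥ 1 in every case.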